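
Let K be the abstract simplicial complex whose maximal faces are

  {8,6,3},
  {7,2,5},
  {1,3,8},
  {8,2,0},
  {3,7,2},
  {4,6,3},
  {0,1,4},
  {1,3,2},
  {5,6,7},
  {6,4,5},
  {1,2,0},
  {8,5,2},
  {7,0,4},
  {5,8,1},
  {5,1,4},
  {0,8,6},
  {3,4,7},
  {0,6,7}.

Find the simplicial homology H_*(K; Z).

Take the total order 0 < 1 < 2 < 3 < 4 < 5 < 6 < 7 < 8 on the vertex set. Then K (dimension 2) consists of the simplices:

  0-simplices (9): [0], [1], [2], [3], [4], [5], [6], [7], [8]
  1-simplices (27): (27 of them)
  2-simplices (18): [0,1,2], [0,1,4], [0,2,8], [0,4,7], [0,6,7], [0,6,8], [1,2,3], [1,3,8], [1,4,5], [1,5,8], [2,3,7], [2,5,7], [2,5,8], [3,4,6], [3,4,7], [3,6,8], [4,5,6], [5,6,7]

giving chain groups C_0 ≅ Z^9, C_1 ≅ Z^27, C_2 ≅ Z^18.

Boundary ∂_1: C_1 → C_0 maps an edge to its endpoints' difference, ∂[p,q] = q − p. For instance
  ∂[1,8] = [8] − [1].
As a 9×27 matrix over Z this has rank 8, with invariant factors (1,1,1,1,1,1,1,1).

∂_2: C_2 → C_1 maps a triangle to the signed sum of its edges. For instance
  ∂[4,5,6] = [5,6] − [4,6] + [4,5],
  ∂[2,5,8] = [5,8] − [2,8] + [2,5].
This gives a 27×18 integer matrix of rank 18; reducing to Smith normal form yields diagonal entries (1,1,1,1,1,1,1,1,1,1,1,1,1,1,1,1,1,2).

Computing H_k = (kernel of ∂_k) / (image of ∂_{k+1}):

  H_0: rank C_0 − rank ∂_1 = 9 − 8 = 1, and the invariant factors of ∂_1 are all 1, so H_0 ≅ Z.
  H_1: rank ker ∂_1 − rank ∂_2 = (27 − 8) − 18 = 1, and ∂_2 has invariant factor 2 > 1, so H_1 ≅ Z ⊕ Z/2Z.
  H_2: rank ker ∂_2 − rank ∂_3 = (18 − 18) − 0 = 0, and there is no ∂_3, so H_2 ≅ 0.

As a check, the Euler characteristic is 9 − 27 + 18 = 0, which agrees with 1 − 1 + 0 = 0.

H_0 ≅ Z,  H_1 ≅ Z ⊕ Z/2Z,  H_2 = 0.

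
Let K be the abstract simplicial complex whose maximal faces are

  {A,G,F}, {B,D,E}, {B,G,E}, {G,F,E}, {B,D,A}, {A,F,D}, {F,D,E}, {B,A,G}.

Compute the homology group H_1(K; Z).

H_1 = 0.

We work with the vertex ordering A < B < D < E < F < G. The simplices of K, each written with vertices in increasing order, are:

  0-simplices (6): A, B, D, E, F, G
  1-simplices (12): AB, AD, AF, AG, BD, BE, BG, DE, DF, EF, EG, FG
  2-simplices (8): ABD, ABG, ADF, AFG, BDE, BEG, DEF, EFG

so the chain groups are C_0 ≅ Z^6, C_1 ≅ Z^12, C_2 ≅ Z^8.

The boundary map ∂_1: C_1 → C_0 maps an edge to its endpoints' difference, ∂[p,q] = q − p.
The 6×12 boundary matrix has rank 5 and Smith normal form diag(1,1,1,1,1).

The boundary map ∂_2: C_2 → C_1 maps a triangle to the signed sum of its edges. For instance
  ∂BDE = DE − BE + BD,
  ∂AFG = FG − AG + AF.
The 12×8 boundary matrix has rank 7 and Smith normal form diag(1,1,1,1,1,1,1).

Computing H_k = (kernel of ∂_k) / (image of ∂_{k+1}):

  H_1: rank ker ∂_1 − rank ∂_2 = (12 − 5) − 7 = 0, and the invariant factors of ∂_2 are all 1, so H_1 = 0.

(K is a triangulation of the 2-sphere S^2.)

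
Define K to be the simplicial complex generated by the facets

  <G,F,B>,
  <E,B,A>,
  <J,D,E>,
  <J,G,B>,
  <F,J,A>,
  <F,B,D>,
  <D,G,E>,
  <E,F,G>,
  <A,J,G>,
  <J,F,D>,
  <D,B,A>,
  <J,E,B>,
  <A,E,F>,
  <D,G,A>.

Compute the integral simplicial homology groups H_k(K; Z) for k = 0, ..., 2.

H_0 ≅ Z,  H_1 ≅ Z^2,  H_2 ≅ Z.

Order the vertices as A < B < D < E < F < G < J. Listing each simplex with vertices in this order, K has dimension 2 with simplices:

  0-simplices (7): A, B, D, E, F, G, J
  1-simplices (21): AB, AD, AE, AF, AG, AJ, BD, BE, BF, BG, BJ, DE, DF, DG, DJ, EF, EG, EJ, FG, FJ, GJ
  2-simplices (14): ABD, ABE, ADG, AEF, AFJ, AGJ, BDF, BEJ, BFG, BGJ, DEG, DEJ, DFJ, EFG

so the chain groups are C_0 ≅ Z^7, C_1 ≅ Z^21, C_2 ≅ Z^14.

∂_1: C_1 → C_0 is given by ∂[p,q] = [q] − [p]. For instance
  ∂BJ = J − B.
The resulting 7×21 matrix has rank 6, and its Smith normal form has invariant factors (1,1,1,1,1,1).

∂_2: C_2 → C_1 acts by ∂[p,q,r] = [q,r] − [p,r] + [p,q]. For instance
  ∂AGJ = GJ − AJ + AG,
  ∂ADG = DG − AG + AD.
This gives a 21×14 integer matrix of rank 13; reducing to Smith normal form yields diagonal entries (1,1,1,1,1,1,1,1,1,1,1,1,1).

Computing H_k = (kernel of ∂_k) / (image of ∂_{k+1}):

  H_0: rank C_0 − rank ∂_1 = 7 − 6 = 1, and the invariant factors of ∂_1 are all 1, so H_0 ≅ Z.
  H_1: rank ker ∂_1 − rank ∂_2 = (21 − 6) − 13 = 2, and the invariant factors of ∂_2 are all 1, so H_1 ≅ Z^2.
  H_2: rank ker ∂_2 − rank ∂_3 = (14 − 13) − 0 = 1, and there is no ∂_3, so H_2 ≅ Z.

(K is a triangulation of the torus T^2.)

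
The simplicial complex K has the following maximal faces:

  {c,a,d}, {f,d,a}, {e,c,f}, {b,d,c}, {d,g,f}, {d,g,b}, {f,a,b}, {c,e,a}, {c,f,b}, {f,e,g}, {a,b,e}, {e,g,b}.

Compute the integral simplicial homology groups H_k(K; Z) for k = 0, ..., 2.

H_0 ≅ Z,  H_1 ≅ Z/2,  H_2 = 0.

Order the vertices as a < b < c < d < e < f < g. Listing each simplex with vertices in this order, K has dimension 2 with simplices:

  0-simplices (7): a, b, c, d, e, f, g
  1-simplices (18): ab, ac, ad, ae, af, bc, bd, be, bf, bg, cd, ce, cf, df, dg, ef, eg, fg
  2-simplices (12): abe, abf, acd, ace, adf, bcd, bcf, bdg, beg, cef, dfg, efg

so the chain groups are C_0 ≅ Z^7, C_1 ≅ Z^18, C_2 ≅ Z^12.

Boundary ∂_1: C_1 → C_0 is given by ∂[p,q] = [q] − [p]. For instance
  ∂ad = d − a.
The 7×18 boundary matrix has rank 6 and Smith normal form diag(1,1,1,1,1,1).

∂_2: C_2 → C_1 sends each 2-simplex [p,q,r] to [q,r] − [p,r] + [p,q]. For instance
  ∂cef = ef − cf + ce,
  ∂abf = bf − af + ab.
This gives a 18×12 integer matrix of rank 12; reducing to Smith normal form yields diagonal entries (1,1,1,1,1,1,1,1,1,1,1,2).

Computing H_k = (kernel of ∂_k) / (image of ∂_{k+1}):

  H_0: rank C_0 − rank ∂_1 = 7 − 6 = 1, and the invariant factors of ∂_1 are all 1, so H_0 = Z.
  H_1: rank ker ∂_1 − rank ∂_2 = (18 − 6) − 12 = 0, and ∂_2 has invariant factor 2 > 1, so H_1 = Z/2.
  H_2: rank ker ∂_2 − rank ∂_3 = (12 − 12) − 0 = 0, and there is no ∂_3, so H_2 = 0.

As a check, the Euler characteristic is 7 − 18 + 12 = 1, which agrees with 1 − 0 + 0 = 1.
(K is a triangulation of the real projective plane RP^2.)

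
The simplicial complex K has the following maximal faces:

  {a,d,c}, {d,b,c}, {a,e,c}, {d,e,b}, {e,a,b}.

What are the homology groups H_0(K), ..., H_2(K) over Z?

Take the total order a < b < c < d < e on the vertex set. Then K (dimension 2) consists of the simplices:

  0-simplices (5): a, b, c, d, e
  1-simplices (10): ab, ac, ad, ae, bc, bd, be, cd, ce, de
  2-simplices (5): abe, acd, ace, bcd, bde

giving chain groups C_0 ≅ Z^5, C_1 ≅ Z^10, C_2 ≅ Z^5.

Boundary ∂_1: C_1 → C_0 is given by ∂[p,q] = [q] − [p].
As a 5×10 matrix over Z this has rank 4, with invariant factors (1,1,1,1).

The boundary map ∂_2: C_2 → C_1 maps a triangle to the signed sum of its edges. For instance
  ∂acd = cd − ad + ac,
  ∂abe = be − ae + ab.
The resulting 10×5 matrix has rank 5, and its Smith normal form has invariant factors (1,1,1,1,1).

Computing H_k = (kernel of ∂_k) / (image of ∂_{k+1}):

  H_0: rank C_0 − rank ∂_1 = 5 − 4 = 1, and the invariant factors of ∂_1 are all 1, so H_0 = Z.
  H_1: rank ker ∂_1 − rank ∂_2 = (10 − 4) − 5 = 1, and the invariant factors of ∂_2 are all 1, so H_1 = Z.
  H_2: rank ker ∂_2 − rank ∂_3 = (5 − 5) − 0 = 0, and there is no ∂_3, so H_2 = 0.

H_0 ≅ Z,  H_1 ≅ Z,  H_2 = 0.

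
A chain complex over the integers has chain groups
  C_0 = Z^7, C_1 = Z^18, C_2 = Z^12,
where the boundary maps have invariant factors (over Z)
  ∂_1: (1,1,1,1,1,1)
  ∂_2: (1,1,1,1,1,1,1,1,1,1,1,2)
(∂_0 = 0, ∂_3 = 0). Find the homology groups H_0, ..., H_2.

H_0: b_0 = 7 − 0 − 6 = 1; torsion from ∂_1 factors > 1: none. So H_0 = Z.
H_1: b_1 = 18 − 6 − 12 = 0; torsion from ∂_2 factors > 1: [2]. So H_1 = Z/2.
H_2: b_2 = 12 − 12 − 0 = 0; torsion from ∂_3 factors > 1: none. So H_2 = 0.

H_0 = Z,  H_1 = Z/2,  H_2 = 0.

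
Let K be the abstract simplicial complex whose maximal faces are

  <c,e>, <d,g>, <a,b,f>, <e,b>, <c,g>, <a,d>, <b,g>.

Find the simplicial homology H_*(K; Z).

Fix the vertex order a < b < c < d < e < f < g and write every simplex with vertices in increasing order. Then dim K = 2 and the simplices of K are:

  0-simplices (7): a, b, c, d, e, f, g
  1-simplices (9): ab, ad, af, be, bf, bg, ce, cg, dg
  2-simplices (1): abf

Hence C_0 ≅ Z^7, C_1 ≅ Z^9, C_2 ≅ Z^1.

Boundary ∂_1: C_1 → C_0 maps an edge to its endpoints' difference, ∂[p,q] = q − p. For instance
  ∂bf = f − b.
The resulting 7×9 matrix has rank 6, and its Smith normal form has invariant factors (1,1,1,1,1,1).

The boundary map ∂_2: C_2 → C_1 maps a triangle to the signed sum of its edges. For instance
  ∂abf = bf − af + ab.
This gives a 9×1 integer matrix of rank 1; reducing to Smith normal form yields diagonal entries (1).

From H_k ≅ ker(∂_k) / im(∂_{k+1}) we obtain:

  H_0: rank C_0 − rank ∂_1 = 7 − 6 = 1, and the invariant factors of ∂_1 are all 1, so H_0 ≅ Z.
  H_1: rank ker ∂_1 − rank ∂_2 = (9 − 6) − 1 = 2, and the invariant factors of ∂_2 are all 1, so H_1 ≅ Z^2.
  H_2: rank ker ∂_2 − rank ∂_3 = (1 − 1) − 0 = 0, and there is no ∂_3, so H_2 ≅ 0.

H_0 ≅ Z,  H_1 ≅ Z^2,  H_2 = 0.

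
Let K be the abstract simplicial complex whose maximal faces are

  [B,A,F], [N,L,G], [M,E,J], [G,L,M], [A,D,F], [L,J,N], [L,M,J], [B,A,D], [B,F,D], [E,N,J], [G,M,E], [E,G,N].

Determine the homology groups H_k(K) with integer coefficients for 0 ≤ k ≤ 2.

Fix the vertex order A < B < D < E < F < G < J < L < M < N and write every simplex with vertices in increasing order. Then dim K = 2 and the simplices of K are:

  0-simplices (10): A, B, D, E, F, G, J, L, M, N
  1-simplices (18): AB, AD, AF, BD, BF, DF, EG, EJ, EM, EN, GL, GM, GN, JL, JM, JN, LM, LN
  2-simplices (12): ABD, ABF, ADF, BDF, EGM, EGN, EJM, EJN, GLM, GLN, JLM, JLN

giving chain groups C_0 ≅ Z^10, C_1 ≅ Z^18, C_2 ≅ Z^12.

Boundary ∂_1: C_1 → C_0 maps an edge to its endpoints' difference, ∂[p,q] = q − p. For instance
  ∂DF = F − D.
The 10×18 boundary matrix has rank 8 and Smith normal form diag(1,1,1,1,1,1,1,1).

∂_2: C_2 → C_1 maps a triangle to the signed sum of its edges. For instance
  ∂ABF = BF − AF + AB,
  ∂JLN = LN − JN + JL.
The 18×12 boundary matrix has rank 10 and Smith normal form diag(1,1,1,1,1,1,1,1,1,1).

Now H_k = ker ∂_k / im ∂_{k+1}, so:

  H_0: rank C_0 − rank ∂_1 = 10 − 8 = 2, and the invariant factors of ∂_1 are all 1, so H_0 = Z^2.
  H_1: rank ker ∂_1 − rank ∂_2 = (18 − 8) − 10 = 0, and the invariant factors of ∂_2 are all 1, so H_1 = 0.
  H_2: rank ker ∂_2 − rank ∂_3 = (12 − 10) − 0 = 2, and there is no ∂_3, so H_2 = Z^2.

As a check, the Euler characteristic is 10 − 18 + 12 = 4, which agrees with 2 − 0 + 2 = 4.
(K is a triangulation of the disjoint union of the 2-sphere S^2 and the 2-sphere S^2.)

H_0 ≅ Z^2,  H_1 = 0,  H_2 ≅ Z^2.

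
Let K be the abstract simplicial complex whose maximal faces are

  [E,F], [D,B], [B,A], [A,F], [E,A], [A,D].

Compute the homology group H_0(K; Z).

H_0 = Z.

Fix the vertex order A < B < D < E < F and write every simplex with vertices in increasing order. Then dim K = 1 and the simplices of K are:

  0-simplices (5): A, B, D, E, F
  1-simplices (6): AB, AD, AE, AF, BD, EF

giving chain groups C_0 ≅ Z^5, C_1 ≅ Z^6.

Boundary ∂_1: C_1 → C_0 maps an edge to its endpoints' difference, ∂[p,q] = q − p. For instance
  ∂EF = F − E.
The 5×6 boundary matrix has rank 4 and Smith normal form diag(1,1,1,1).

Now H_k = ker ∂_k / im ∂_{k+1}, so:

  H_0: rank C_0 − rank ∂_1 = 5 − 4 = 1, and the invariant factors of ∂_1 are all 1, so H_0 = Z.

(K is a triangulation of a wedge of 2 circles.)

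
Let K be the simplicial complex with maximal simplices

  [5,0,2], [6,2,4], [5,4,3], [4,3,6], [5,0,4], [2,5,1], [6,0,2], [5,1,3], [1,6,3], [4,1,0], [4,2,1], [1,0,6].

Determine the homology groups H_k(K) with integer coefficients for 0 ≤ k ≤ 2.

K has 7 vertices, 18 edges, 12 triangles.
rank ∂_0 = 0, rank ∂_1 = 6 ⇒ b_0 = 7 − 0 − 6 = 1; all invariant factors of ∂_1 are 1 so no torsion. So H_0 = Z.
rank ∂_1 = 6, rank ∂_2 = 12 ⇒ b_1 = 18 − 6 − 12 = 0; ∂_2 has invariant factor(s) [2] giving torsion. So H_1 = Z/2.
rank ∂_2 = 12, rank ∂_3 = 0 ⇒ b_2 = 12 − 12 − 0 = 0. So H_2 = 0.

H_0 ≅ Z,  H_1 ≅ Z/2,  H_2 = 0.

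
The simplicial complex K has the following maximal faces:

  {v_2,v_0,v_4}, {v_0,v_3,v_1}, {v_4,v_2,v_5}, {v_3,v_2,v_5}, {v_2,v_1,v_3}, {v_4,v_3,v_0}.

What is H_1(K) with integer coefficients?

Take the total order v_0 < v_1 < v_2 < v_3 < v_4 < v_5 on the vertex set. Then K (dimension 2) consists of the simplices:

  0-simplices (6): [v_0], [v_1], [v_2], [v_3], [v_4], [v_5]
  1-simplices (12): [v_0,v_1], [v_0,v_2], [v_0,v_3], [v_0,v_4], [v_1,v_2], [v_1,v_3], [v_2,v_3], [v_2,v_4], [v_2,v_5], [v_3,v_4], [v_3,v_5], [v_4,v_5]
  2-simplices (6): [v_0,v_1,v_3], [v_0,v_2,v_4], [v_0,v_3,v_4], [v_1,v_2,v_3], [v_2,v_3,v_5], [v_2,v_4,v_5]

Hence C_0 ≅ Z^6, C_1 ≅ Z^12, C_2 ≅ Z^6.

∂_1: C_1 → C_0 is given by ∂[p,q] = [q] − [p]. For instance
  ∂[v_0,v_4] = [v_4] − [v_0].
This gives a 6×12 integer matrix of rank 5; reducing to Smith normal form yields diagonal entries (1,1,1,1,1).

Boundary ∂_2: C_2 → C_1 sends each 2-simplex [p,q,r] to [q,r] − [p,r] + [p,q]. For instance
  ∂[v_1,v_2,v_3] = [v_2,v_3] − [v_1,v_3] + [v_1,v_2],
  ∂[v_0,v_2,v_4] = [v_2,v_4] − [v_0,v_4] + [v_0,v_2].
The 12×6 boundary matrix has rank 6 and Smith normal form diag(1,1,1,1,1,1).

Computing H_k = (kernel of ∂_k) / (image of ∂_{k+1}):

  H_1: rank ker ∂_1 − rank ∂_2 = (12 − 5) − 6 = 1, and the invariant factors of ∂_2 are all 1, so H_1 = Z.

(K is a triangulation of the cylinder S^1 x I.)

H_1 ≅ Z.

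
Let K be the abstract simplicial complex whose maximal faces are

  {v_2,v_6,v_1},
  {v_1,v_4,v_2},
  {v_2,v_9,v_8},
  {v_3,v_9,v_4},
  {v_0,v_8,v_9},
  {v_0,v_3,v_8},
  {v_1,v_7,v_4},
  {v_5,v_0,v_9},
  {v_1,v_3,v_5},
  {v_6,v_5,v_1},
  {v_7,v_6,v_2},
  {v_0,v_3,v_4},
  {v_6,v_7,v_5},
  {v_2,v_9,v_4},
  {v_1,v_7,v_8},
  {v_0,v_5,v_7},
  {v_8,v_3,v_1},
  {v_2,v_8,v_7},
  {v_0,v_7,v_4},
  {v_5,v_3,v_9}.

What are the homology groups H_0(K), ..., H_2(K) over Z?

H_0 = Z,  H_1 = Z ⊕ Z/2,  H_2 = 0.

K has 10 vertices, 30 edges, 20 triangles.
rank ∂_0 = 0, rank ∂_1 = 9 ⇒ b_0 = 10 − 0 − 9 = 1; all invariant factors of ∂_1 are 1 so no torsion. So H_0 ≅ Z.
rank ∂_1 = 9, rank ∂_2 = 20 ⇒ b_1 = 30 − 9 − 20 = 1; ∂_2 has invariant factor(s) [2] giving torsion. So H_1 ≅ Z ⊕ Z/2.
rank ∂_2 = 20, rank ∂_3 = 0 ⇒ b_2 = 20 − 20 − 0 = 0. So H_2 ≅ 0.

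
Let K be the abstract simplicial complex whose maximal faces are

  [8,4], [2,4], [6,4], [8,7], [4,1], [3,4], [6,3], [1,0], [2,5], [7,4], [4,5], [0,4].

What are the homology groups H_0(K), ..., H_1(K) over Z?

K has 9 vertices, 12 edges.
rank ∂_0 = 0, rank ∂_1 = 8 ⇒ b_0 = 9 − 0 − 8 = 1; all invariant factors of ∂_1 are 1 so no torsion. So H_0 ≅ Z.
rank ∂_1 = 8, rank ∂_2 = 0 ⇒ b_1 = 12 − 8 − 0 = 4. So H_1 ≅ Z^4.

H_0 ≅ Z,  H_1 ≅ Z^4.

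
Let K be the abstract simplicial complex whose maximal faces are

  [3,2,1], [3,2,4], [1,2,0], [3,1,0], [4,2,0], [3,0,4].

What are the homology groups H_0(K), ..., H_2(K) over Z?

H_0 = Z,  H_1 = 0,  H_2 = Z.

Order the vertices as 0 < 1 < 2 < 3 < 4. Listing each simplex with vertices in this order, K has dimension 2 with simplices:

  0-simplices (5): [0], [1], [2], [3], [4]
  1-simplices (9): [0,1], [0,2], [0,3], [0,4], [1,2], [1,3], [2,3], [2,4], [3,4]
  2-simplices (6): [0,1,2], [0,1,3], [0,2,4], [0,3,4], [1,2,3], [2,3,4]

Hence C_0 ≅ Z^5, C_1 ≅ Z^9, C_2 ≅ Z^6.

∂_1: C_1 → C_0 sends each edge [p,q] (with p < q) to q − p.
This gives a 5×9 integer matrix of rank 4; reducing to Smith normal form yields diagonal entries (1,1,1,1).

The boundary map ∂_2: C_2 → C_1 maps a triangle to the signed sum of its edges. For instance
  ∂[1,2,3] = [2,3] − [1,3] + [1,2],
  ∂[0,3,4] = [3,4] − [0,4] + [0,3].
This gives a 9×6 integer matrix of rank 5; reducing to Smith normal form yields diagonal entries (1,1,1,1,1).

Reading off H_k = ker ∂_k / im ∂_{k+1}:

  H_0: rank C_0 − rank ∂_1 = 5 − 4 = 1, and the invariant factors of ∂_1 are all 1, so H_0 ≅ Z.
  H_1: rank ker ∂_1 − rank ∂_2 = (9 − 4) − 5 = 0, and the invariant factors of ∂_2 are all 1, so H_1 ≅ 0.
  H_2: rank ker ∂_2 − rank ∂_3 = (6 − 5) − 0 = 1, and there is no ∂_3, so H_2 ≅ Z.

As a check, the Euler characteristic is 5 − 9 + 6 = 2, which agrees with 1 − 0 + 1 = 2.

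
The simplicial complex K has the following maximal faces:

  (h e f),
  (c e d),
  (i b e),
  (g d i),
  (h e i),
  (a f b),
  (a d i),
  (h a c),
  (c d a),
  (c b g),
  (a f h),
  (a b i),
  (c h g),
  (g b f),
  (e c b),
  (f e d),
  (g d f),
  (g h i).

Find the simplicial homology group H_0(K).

K has 9 vertices, 27 edges, 18 triangles.
rank ∂_0 = 0, rank ∂_1 = 8 ⇒ b_0 = 9 − 0 − 8 = 1; all invariant factors of ∂_1 are 1 so no torsion. So H_0 ≅ Z.

H_0 = Z.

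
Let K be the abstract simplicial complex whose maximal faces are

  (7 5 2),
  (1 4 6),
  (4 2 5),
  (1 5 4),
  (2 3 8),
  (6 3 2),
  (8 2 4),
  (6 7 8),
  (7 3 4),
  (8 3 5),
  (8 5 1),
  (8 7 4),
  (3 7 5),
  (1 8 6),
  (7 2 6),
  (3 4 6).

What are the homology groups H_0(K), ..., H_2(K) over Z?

H_0 ≅ Z,  H_1 ≅ Z^2,  H_2 ≅ Z.

Fix the vertex order 1 < 2 < 3 < 4 < 5 < 6 < 7 < 8 and write every simplex with vertices in increasing order. Then dim K = 2 and the simplices of K are:

  0-simplices (8): [1], [2], [3], [4], [5], [6], [7], [8]
  1-simplices (24): (24 of them)
  2-simplices (16): [1,4,5], [1,4,6], [1,5,8], [1,6,8], [2,3,6], [2,3,8], [2,4,5], [2,4,8], [2,5,7], [2,6,7], [3,4,6], [3,4,7], [3,5,7], [3,5,8], [4,7,8], [6,7,8]

Hence C_0 ≅ Z^8, C_1 ≅ Z^24, C_2 ≅ Z^16.

The boundary map ∂_1: C_1 → C_0 sends each edge [p,q] (with p < q) to q − p. For instance
  ∂[4,6] = [6] − [4].
The resulting 8×24 matrix has rank 7, and its Smith normal form has invariant factors (1,1,1,1,1,1,1).

Boundary ∂_2: C_2 → C_1 maps a triangle to the signed sum of its edges. For instance
  ∂[3,4,6] = [4,6] − [3,6] + [3,4],
  ∂[3,5,8] = [5,8] − [3,8] + [3,5].
The resulting 24×16 matrix has rank 15, and its Smith normal form has invariant factors (1,1,1,1,1,1,1,1,1,1,1,1,1,1,1).

Computing H_k = (kernel of ∂_k) / (image of ∂_{k+1}):

  H_0: rank C_0 − rank ∂_1 = 8 − 7 = 1, and the invariant factors of ∂_1 are all 1, so H_0 = Z.
  H_1: rank ker ∂_1 − rank ∂_2 = (24 − 7) − 15 = 2, and the invariant factors of ∂_2 are all 1, so H_1 = Z^2.
  H_2: rank ker ∂_2 − rank ∂_3 = (16 − 15) − 0 = 1, and there is no ∂_3, so H_2 = Z.

As a check, the Euler characteristic is 8 − 24 + 16 = 0, which agrees with 1 − 2 + 1 = 0.
(K is a triangulation of the torus T^2.)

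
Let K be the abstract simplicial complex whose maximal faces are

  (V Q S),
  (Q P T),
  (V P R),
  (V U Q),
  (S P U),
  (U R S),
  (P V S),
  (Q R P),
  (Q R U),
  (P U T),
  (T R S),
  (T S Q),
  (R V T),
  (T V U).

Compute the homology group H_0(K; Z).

K has 7 vertices, 21 edges, 14 triangles.
rank ∂_0 = 0, rank ∂_1 = 6 ⇒ b_0 = 7 − 0 − 6 = 1; all invariant factors of ∂_1 are 1 so no torsion. So H_0 = Z.

H_0 = Z.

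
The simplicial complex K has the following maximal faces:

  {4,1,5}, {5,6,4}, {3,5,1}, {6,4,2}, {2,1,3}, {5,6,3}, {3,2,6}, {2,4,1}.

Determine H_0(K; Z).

H_0 = Z.

Fix the vertex order 1 < 2 < 3 < 4 < 5 < 6 and write every simplex with vertices in increasing order. Then dim K = 2 and the simplices of K are:

  0-simplices (6): [1], [2], [3], [4], [5], [6]
  1-simplices (12): [1,2], [1,3], [1,4], [1,5], [2,3], [2,4], [2,6], [3,5], [3,6], [4,5], [4,6], [5,6]
  2-simplices (8): [1,2,3], [1,2,4], [1,3,5], [1,4,5], [2,3,6], [2,4,6], [3,5,6], [4,5,6]

Hence C_0 ≅ Z^6, C_1 ≅ Z^12, C_2 ≅ Z^8.

The boundary map ∂_1: C_1 → C_0 is given by ∂[p,q] = [q] − [p]. For instance
  ∂[4,6] = [6] − [4].
The resulting 6×12 matrix has rank 5, and its Smith normal form has invariant factors (1,1,1,1,1).

The boundary map ∂_2: C_2 → C_1 sends each 2-simplex [p,q,r] to [q,r] − [p,r] + [p,q]. For instance
  ∂[1,2,4] = [2,4] − [1,4] + [1,2],
  ∂[2,3,6] = [3,6] − [2,6] + [2,3].
The 12×8 boundary matrix has rank 7 and Smith normal form diag(1,1,1,1,1,1,1).

Now H_k = ker ∂_k / im ∂_{k+1}, so:

  H_0: rank C_0 − rank ∂_1 = 6 − 5 = 1, and the invariant factors of ∂_1 are all 1, so H_0 ≅ Z.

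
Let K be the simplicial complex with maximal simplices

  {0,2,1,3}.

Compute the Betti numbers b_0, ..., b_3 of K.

Order the vertices as 0 < 1 < 2 < 3. Listing each simplex with vertices in this order, K has dimension 3 with simplices:

  0-simplices (4): [0], [1], [2], [3]
  1-simplices (6): [0,1], [0,2], [0,3], [1,2], [1,3], [2,3]
  2-simplices (4): [0,1,2], [0,1,3], [0,2,3], [1,2,3]
  3-simplices (1): [0,1,2,3]

so the chain groups are C_0 ≅ Z^4, C_1 ≅ Z^6, C_2 ≅ Z^4, C_3 ≅ Z^1.

∂_1: C_1 → C_0 sends each edge [p,q] (with p < q) to q − p. For instance
  ∂[0,2] = [2] − [0].
The 4×6 boundary matrix has rank 3 and Smith normal form diag(1,1,1).

The boundary map ∂_2: C_2 → C_1 sends each 2-simplex [p,q,r] to [q,r] − [p,r] + [p,q]. For instance
  ∂[0,1,3] = [1,3] − [0,3] + [0,1],
  ∂[1,2,3] = [2,3] − [1,3] + [1,2].
The resulting 6×4 matrix has rank 3, and its Smith normal form has invariant factors (1,1,1).

∂_3: C_3 → C_2 sends each 3-simplex σ to the alternating sum Σ_i (−1)^i (σ with its i-th vertex removed). For instance
  ∂[0,1,2,3] = [1,2,3] − [0,2,3] + [0,1,3] − [0,1,2].
The resulting 4×1 matrix has rank 1, and its Smith normal form has invariant factors (1).

Now H_k = ker ∂_k / im ∂_{k+1}, so:

  H_0: rank C_0 − rank ∂_1 = 4 − 3 = 1, and the invariant factors of ∂_1 are all 1, so H_0 = Z.
  H_1: rank ker ∂_1 − rank ∂_2 = (6 − 3) − 3 = 0, and the invariant factors of ∂_2 are all 1, so H_1 = 0.
  H_2: rank ker ∂_2 − rank ∂_3 = (4 − 3) − 1 = 0, and the invariant factors of ∂_3 are all 1, so H_2 = 0.
  H_3: rank ker ∂_3 − rank ∂_4 = (1 − 1) − 0 = 0, and there is no ∂_4, so H_3 = 0.

As a check, the Euler characteristic is 4 − 6 + 4 − 1 = 1, which agrees with 1 − 0 + 0 − 0 = 1.

Hence the Betti numbers are b_0 = 1, b_1 = 0, b_2 = 0, b_3 = 0.

b_0 = 1, b_1 = 0, b_2 = 0, b_3 = 0.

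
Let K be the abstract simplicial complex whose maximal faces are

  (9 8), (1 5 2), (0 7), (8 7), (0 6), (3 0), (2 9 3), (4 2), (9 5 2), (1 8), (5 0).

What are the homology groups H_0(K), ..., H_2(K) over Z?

H_0 = Z,  H_1 = Z^3,  H_2 = 0.

We work with the vertex ordering 0 < 1 < 2 < 3 < 4 < 5 < 6 < 7 < 8 < 9. The simplices of K, each written with vertices in increasing order, are:

  0-simplices (10): [0], [1], [2], [3], [4], [5], [6], [7], [8], [9]
  1-simplices (15): [0,3], [0,5], [0,6], [0,7], [1,2], [1,5], [1,8], [2,3], [2,4], [2,5], [2,9], [3,9], [5,9], [7,8], [8,9]
  2-simplices (3): [1,2,5], [2,3,9], [2,5,9]

Hence C_0 ≅ Z^10, C_1 ≅ Z^15, C_2 ≅ Z^3.

The boundary map ∂_1: C_1 → C_0 maps an edge to its endpoints' difference, ∂[p,q] = q − p.
The 10×15 boundary matrix has rank 9 and Smith normal form diag(1,1,1,1,1,1,1,1,1).

Boundary ∂_2: C_2 → C_1 acts by ∂[p,q,r] = [q,r] − [p,r] + [p,q]. For instance
  ∂[2,3,9] = [3,9] − [2,9] + [2,3],
  ∂[1,2,5] = [2,5] − [1,5] + [1,2].
The 15×3 boundary matrix has rank 3 and Smith normal form diag(1,1,1).

Computing H_k = (kernel of ∂_k) / (image of ∂_{k+1}):

  H_0: rank C_0 − rank ∂_1 = 10 − 9 = 1, and the invariant factors of ∂_1 are all 1, so H_0 = Z.
  H_1: rank ker ∂_1 − rank ∂_2 = (15 − 9) − 3 = 3, and the invariant factors of ∂_2 are all 1, so H_1 = Z^3.
  H_2: rank ker ∂_2 − rank ∂_3 = (3 − 3) − 0 = 0, and there is no ∂_3, so H_2 = 0.

As a check, the Euler characteristic is 10 − 15 + 3 = -2, which agrees with 1 − 3 + 0 = -2.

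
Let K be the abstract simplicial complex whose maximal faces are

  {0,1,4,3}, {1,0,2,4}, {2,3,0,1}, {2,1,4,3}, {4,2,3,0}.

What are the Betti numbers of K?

K has 5 vertices, 10 edges, 10 triangles, 5 3-simplices.
rank ∂_0 = 0, rank ∂_1 = 4 ⇒ b_0 = 5 − 0 − 4 = 1; all invariant factors of ∂_1 are 1 so no torsion. So H_0 ≅ Z.
rank ∂_1 = 4, rank ∂_2 = 6 ⇒ b_1 = 10 − 4 − 6 = 0; all invariant factors of ∂_2 are 1 so no torsion. So H_1 ≅ 0.
rank ∂_2 = 6, rank ∂_3 = 4 ⇒ b_2 = 10 − 6 − 4 = 0; all invariant factors of ∂_3 are 1 so no torsion. So H_2 ≅ 0.
rank ∂_3 = 4, rank ∂_4 = 0 ⇒ b_3 = 5 − 4 − 0 = 1. So H_3 ≅ Z.

b_0 = 1, b_1 = 0, b_2 = 0, b_3 = 1.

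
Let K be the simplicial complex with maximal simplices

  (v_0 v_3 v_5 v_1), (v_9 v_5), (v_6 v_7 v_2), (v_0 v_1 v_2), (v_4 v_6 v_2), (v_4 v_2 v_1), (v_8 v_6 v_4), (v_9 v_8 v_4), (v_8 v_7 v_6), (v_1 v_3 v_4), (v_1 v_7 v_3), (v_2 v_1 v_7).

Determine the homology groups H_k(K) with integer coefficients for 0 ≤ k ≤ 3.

Fix the vertex order v_0 < v_1 < v_2 < v_3 < v_4 < v_5 < v_6 < v_7 < v_8 < v_9 and write every simplex with vertices in increasing order. Then dim K = 3 and the simplices of K are:

  0-simplices (10): [v_0], [v_1], [v_2], [v_3], [v_4], [v_5], [v_6], [v_7], [v_8], [v_9]
  1-simplices (23): (23 of them)
  2-simplices (14): (14 of them)
  3-simplices (1): [v_0,v_1,v_3,v_5]

giving chain groups C_0 ≅ Z^10, C_1 ≅ Z^23, C_2 ≅ Z^14, C_3 ≅ Z^1.

∂_1: C_1 → C_0 maps an edge to its endpoints' difference, ∂[p,q] = q − p.
This gives a 10×23 integer matrix of rank 9; reducing to Smith normal form yields diagonal entries (1,1,1,1,1,1,1,1,1).

The boundary map ∂_2: C_2 → C_1 maps a triangle to the signed sum of its edges. For instance
  ∂[v_0,v_3,v_5] = [v_3,v_5] − [v_0,v_5] + [v_0,v_3],
  ∂[v_0,v_1,v_5] = [v_1,v_5] − [v_0,v_5] + [v_0,v_1].
As a 23×14 matrix over Z this has rank 13, with invariant factors (1,1,1,1,1,1,1,1,1,1,1,1,1).

Boundary ∂_3: C_3 → C_2 sends each 3-simplex σ to the alternating sum Σ_i (−1)^i (σ with its i-th vertex removed). For instance
  ∂[v_0,v_1,v_3,v_5] = [v_1,v_3,v_5] − [v_0,v_3,v_5] + [v_0,v_1,v_5] − [v_0,v_1,v_3].
The resulting 14×1 matrix has rank 1, and its Smith normal form has invariant factors (1).

Now H_k = ker ∂_k / im ∂_{k+1}, so:

  H_0: rank C_0 − rank ∂_1 = 10 − 9 = 1, and the invariant factors of ∂_1 are all 1, so H_0 ≅ Z.
  H_1: rank ker ∂_1 − rank ∂_2 = (23 − 9) − 13 = 1, and the invariant factors of ∂_2 are all 1, so H_1 ≅ Z.
  H_2: rank ker ∂_2 − rank ∂_3 = (14 − 13) − 1 = 0, and the invariant factors of ∂_3 are all 1, so H_2 ≅ 0.
  H_3: rank ker ∂_3 − rank ∂_4 = (1 − 1) − 0 = 0, and there is no ∂_4, so H_3 ≅ 0.

As a check, the Euler characteristic is 10 − 23 + 14 − 1 = 0, which agrees with 1 − 1 + 0 − 0 = 0.

H_0 = Z,  H_1 = Z,  H_2 = 0,  H_3 = 0.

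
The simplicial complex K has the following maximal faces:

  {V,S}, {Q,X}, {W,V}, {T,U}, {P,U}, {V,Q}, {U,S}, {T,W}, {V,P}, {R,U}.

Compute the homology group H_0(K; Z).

H_0 ≅ Z.

Order the vertices as P < Q < R < S < T < U < V < W < X. Listing each simplex with vertices in this order, K has dimension 1 with simplices:

  0-simplices (9): P, Q, R, S, T, U, V, W, X
  1-simplices (10): PU, PV, QV, QX, RU, SU, SV, TU, TW, VW

giving chain groups C_0 ≅ Z^9, C_1 ≅ Z^10.

∂_1: C_1 → C_0 sends each edge [p,q] (with p < q) to q − p. For instance
  ∂TU = U − T.
As a 9×10 matrix over Z this has rank 8, with invariant factors (1,1,1,1,1,1,1,1).

From H_k ≅ ker(∂_k) / im(∂_{k+1}) we obtain:

  H_0: rank C_0 − rank ∂_1 = 9 − 8 = 1, and the invariant factors of ∂_1 are all 1, so H_0 ≅ Z.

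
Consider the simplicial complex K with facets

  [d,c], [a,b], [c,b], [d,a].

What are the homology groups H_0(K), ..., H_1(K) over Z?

H_0 ≅ Z,  H_1 ≅ Z.

Take the total order a < b < c < d on the vertex set. Then K (dimension 1) consists of the simplices:

  0-simplices (4): a, b, c, d
  1-simplices (4): ab, ad, bc, cd

giving chain groups C_0 ≅ Z^4, C_1 ≅ Z^4.

Boundary ∂_1: C_1 → C_0 sends each edge [p,q] (with p < q) to q − p. For instance
  ∂cd = d − c.
The 4×4 boundary matrix has rank 3 and Smith normal form diag(1,1,1).

Computing H_k = (kernel of ∂_k) / (image of ∂_{k+1}):

  H_0: rank C_0 − rank ∂_1 = 4 − 3 = 1, and the invariant factors of ∂_1 are all 1, so H_0 ≅ Z.
  H_1: rank ker ∂_1 − rank ∂_2 = (4 − 3) − 0 = 1, and there is no ∂_2, so H_1 ≅ Z.

(K is a triangulation of the circle S^1.)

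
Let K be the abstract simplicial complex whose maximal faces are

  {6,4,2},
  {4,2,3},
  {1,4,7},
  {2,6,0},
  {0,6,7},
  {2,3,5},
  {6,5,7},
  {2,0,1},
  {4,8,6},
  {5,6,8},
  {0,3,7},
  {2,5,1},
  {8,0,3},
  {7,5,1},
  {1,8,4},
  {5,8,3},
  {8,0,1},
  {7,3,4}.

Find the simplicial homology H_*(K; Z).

H_0 = Z,  H_1 = Z^2,  H_2 = Z.

Fix the vertex order 0 < 1 < 2 < 3 < 4 < 5 < 6 < 7 < 8 and write every simplex with vertices in increasing order. Then dim K = 2 and the simplices of K are:

  0-simplices (9): [0], [1], [2], [3], [4], [5], [6], [7], [8]
  1-simplices (27): (27 of them)
  2-simplices (18): [0,1,2], [0,1,8], [0,2,6], [0,3,7], [0,3,8], [0,6,7], [1,2,5], [1,4,7], [1,4,8], [1,5,7], [2,3,4], [2,3,5], [2,4,6], [3,4,7], [3,5,8], [4,6,8], [5,6,7], [5,6,8]

so the chain groups are C_0 ≅ Z^9, C_1 ≅ Z^27, C_2 ≅ Z^18.

∂_1: C_1 → C_0 is given by ∂[p,q] = [q] − [p].
The resulting 9×27 matrix has rank 8, and its Smith normal form has invariant factors (1,1,1,1,1,1,1,1).

Boundary ∂_2: C_2 → C_1 sends each 2-simplex [p,q,r] to [q,r] − [p,r] + [p,q]. For instance
  ∂[1,5,7] = [5,7] − [1,7] + [1,5],
  ∂[1,2,5] = [2,5] − [1,5] + [1,2].
This gives a 27×18 integer matrix of rank 17; reducing to Smith normal form yields diagonal entries (1,1,1,1,1,1,1,1,1,1,1,1,1,1,1,1,1).

Reading off H_k = ker ∂_k / im ∂_{k+1}:

  H_0: rank C_0 − rank ∂_1 = 9 − 8 = 1, and the invariant factors of ∂_1 are all 1, so H_0 ≅ Z.
  H_1: rank ker ∂_1 − rank ∂_2 = (27 − 8) − 17 = 2, and the invariant factors of ∂_2 are all 1, so H_1 ≅ Z^2.
  H_2: rank ker ∂_2 − rank ∂_3 = (18 − 17) − 0 = 1, and there is no ∂_3, so H_2 ≅ Z.

(K is a triangulation of the torus T^2.)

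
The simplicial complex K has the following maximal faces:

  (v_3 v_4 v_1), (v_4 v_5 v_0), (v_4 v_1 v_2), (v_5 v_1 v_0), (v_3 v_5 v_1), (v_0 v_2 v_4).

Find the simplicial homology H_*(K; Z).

H_0 ≅ Z,  H_1 ≅ Z,  H_2 = 0.

Order the vertices as v_0 < v_1 < v_2 < v_3 < v_4 < v_5. Listing each simplex with vertices in this order, K has dimension 2 with simplices:

  0-simplices (6): [v_0], [v_1], [v_2], [v_3], [v_4], [v_5]
  1-simplices (12): [v_0,v_1], [v_0,v_2], [v_0,v_4], [v_0,v_5], [v_1,v_2], [v_1,v_3], [v_1,v_4], [v_1,v_5], [v_2,v_4], [v_3,v_4], [v_3,v_5], [v_4,v_5]
  2-simplices (6): [v_0,v_1,v_5], [v_0,v_2,v_4], [v_0,v_4,v_5], [v_1,v_2,v_4], [v_1,v_3,v_4], [v_1,v_3,v_5]

giving chain groups C_0 ≅ Z^6, C_1 ≅ Z^12, C_2 ≅ Z^6.

Boundary ∂_1: C_1 → C_0 maps an edge to its endpoints' difference, ∂[p,q] = q − p. For instance
  ∂[v_3,v_5] = [v_5] − [v_3].
The resulting 6×12 matrix has rank 5, and its Smith normal form has invariant factors (1,1,1,1,1).

Boundary ∂_2: C_2 → C_1 acts by ∂[p,q,r] = [q,r] − [p,r] + [p,q]. For instance
  ∂[v_0,v_1,v_5] = [v_1,v_5] − [v_0,v_5] + [v_0,v_1],
  ∂[v_1,v_3,v_4] = [v_3,v_4] − [v_1,v_4] + [v_1,v_3].
The resulting 12×6 matrix has rank 6, and its Smith normal form has invariant factors (1,1,1,1,1,1).

From H_k ≅ ker(∂_k) / im(∂_{k+1}) we obtain:

  H_0: rank C_0 − rank ∂_1 = 6 − 5 = 1, and the invariant factors of ∂_1 are all 1, so H_0 = Z.
  H_1: rank ker ∂_1 − rank ∂_2 = (12 − 5) − 6 = 1, and the invariant factors of ∂_2 are all 1, so H_1 = Z.
  H_2: rank ker ∂_2 − rank ∂_3 = (6 − 6) − 0 = 0, and there is no ∂_3, so H_2 = 0.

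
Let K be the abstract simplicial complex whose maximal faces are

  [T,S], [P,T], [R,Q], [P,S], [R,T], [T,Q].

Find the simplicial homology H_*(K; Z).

Fix the vertex order P < Q < R < S < T and write every simplex with vertices in increasing order. Then dim K = 1 and the simplices of K are:

  0-simplices (5): P, Q, R, S, T
  1-simplices (6): PS, PT, QR, QT, RT, ST

Hence C_0 ≅ Z^5, C_1 ≅ Z^6.

Boundary ∂_1: C_1 → C_0 maps an edge to its endpoints' difference, ∂[p,q] = q − p. For instance
  ∂PT = T − P.
The resulting 5×6 matrix has rank 4, and its Smith normal form has invariant factors (1,1,1,1).

Now H_k = ker ∂_k / im ∂_{k+1}, so:

  H_0: rank C_0 − rank ∂_1 = 5 − 4 = 1, and the invariant factors of ∂_1 are all 1, so H_0 ≅ Z.
  H_1: rank ker ∂_1 − rank ∂_2 = (6 − 4) − 0 = 2, and there is no ∂_2, so H_1 ≅ Z^2.

As a check, the Euler characteristic is 5 − 6 = -1, which agrees with 1 − 2 = -1.

H_0 = Z,  H_1 = Z^2.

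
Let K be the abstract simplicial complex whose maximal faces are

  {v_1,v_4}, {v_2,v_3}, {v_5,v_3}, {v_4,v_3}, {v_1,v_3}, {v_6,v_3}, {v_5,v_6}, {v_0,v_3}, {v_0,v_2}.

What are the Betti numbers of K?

b_0 = 1, b_1 = 3.

Order the vertices as v_0 < v_1 < v_2 < v_3 < v_4 < v_5 < v_6. Listing each simplex with vertices in this order, K has dimension 1 with simplices:

  0-simplices (7): [v_0], [v_1], [v_2], [v_3], [v_4], [v_5], [v_6]
  1-simplices (9): [v_0,v_2], [v_0,v_3], [v_1,v_3], [v_1,v_4], [v_2,v_3], [v_3,v_4], [v_3,v_5], [v_3,v_6], [v_5,v_6]

so the chain groups are C_0 ≅ Z^7, C_1 ≅ Z^9.

The boundary map ∂_1: C_1 → C_0 sends each edge [p,q] (with p < q) to q − p.
As a 7×9 matrix over Z this has rank 6, with invariant factors (1,1,1,1,1,1).

From H_k ≅ ker(∂_k) / im(∂_{k+1}) we obtain:

  H_0: rank C_0 − rank ∂_1 = 7 − 6 = 1, and the invariant factors of ∂_1 are all 1, so H_0 = Z.
  H_1: rank ker ∂_1 − rank ∂_2 = (9 − 6) − 0 = 3, and there is no ∂_2, so H_1 = Z^3.

Hence the Betti numbers are b_0 = 1, b_1 = 3.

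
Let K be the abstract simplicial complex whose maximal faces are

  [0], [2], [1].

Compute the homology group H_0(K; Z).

H_0 ≅ Z^3.

Order the vertices as 0 < 1 < 2. Listing each simplex with vertices in this order, K has dimension 0 with simplices:

  0-simplices (3): [0], [1], [2]

Hence C_0 ≅ Z^3.

Now H_k = ker ∂_k / im ∂_{k+1}, so:

  H_0: rank C_0 − rank ∂_1 = 3 − 0 = 3, and there is no ∂_1, so H_0 = Z^3.

(K is a triangulation of a set of 3 points.)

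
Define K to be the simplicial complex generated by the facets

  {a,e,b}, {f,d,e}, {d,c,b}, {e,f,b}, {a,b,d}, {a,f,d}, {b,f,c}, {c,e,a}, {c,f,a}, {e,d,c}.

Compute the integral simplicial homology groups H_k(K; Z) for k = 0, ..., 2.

H_0 ≅ Z,  H_1 ≅ Z/2,  H_2 = 0.

K has 6 vertices, 15 edges, 10 triangles.
rank ∂_0 = 0, rank ∂_1 = 5 ⇒ b_0 = 6 − 0 − 5 = 1; all invariant factors of ∂_1 are 1 so no torsion. So H_0 ≅ Z.
rank ∂_1 = 5, rank ∂_2 = 10 ⇒ b_1 = 15 − 5 − 10 = 0; ∂_2 has invariant factor(s) [2] giving torsion. So H_1 ≅ Z/2.
rank ∂_2 = 10, rank ∂_3 = 0 ⇒ b_2 = 10 − 10 − 0 = 0. So H_2 ≅ 0.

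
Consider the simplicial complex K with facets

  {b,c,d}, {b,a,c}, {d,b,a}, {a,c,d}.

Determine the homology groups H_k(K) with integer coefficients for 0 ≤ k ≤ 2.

We work with the vertex ordering a < b < c < d. The simplices of K, each written with vertices in increasing order, are:

  0-simplices (4): a, b, c, d
  1-simplices (6): ab, ac, ad, bc, bd, cd
  2-simplices (4): abc, abd, acd, bcd

Hence C_0 ≅ Z^4, C_1 ≅ Z^6, C_2 ≅ Z^4.

The boundary map ∂_1: C_1 → C_0 is given by ∂[p,q] = [q] − [p]. For instance
  ∂cd = d − c.
The resulting 4×6 matrix has rank 3, and its Smith normal form has invariant factors (1,1,1).

Boundary ∂_2: C_2 → C_1 acts by ∂[p,q,r] = [q,r] − [p,r] + [p,q]. For instance
  ∂bcd = cd − bd + bc,
  ∂abd = bd − ad + ab.
The resulting 6×4 matrix has rank 3, and its Smith normal form has invariant factors (1,1,1).

From H_k ≅ ker(∂_k) / im(∂_{k+1}) we obtain:

  H_0: rank C_0 − rank ∂_1 = 4 − 3 = 1, and the invariant factors of ∂_1 are all 1, so H_0 = Z.
  H_1: rank ker ∂_1 − rank ∂_2 = (6 − 3) − 3 = 0, and the invariant factors of ∂_2 are all 1, so H_1 = 0.
  H_2: rank ker ∂_2 − rank ∂_3 = (4 − 3) − 0 = 1, and there is no ∂_3, so H_2 = Z.

(K is a triangulation of the 2-sphere S^2.)

H_0 = Z,  H_1 = 0,  H_2 = Z.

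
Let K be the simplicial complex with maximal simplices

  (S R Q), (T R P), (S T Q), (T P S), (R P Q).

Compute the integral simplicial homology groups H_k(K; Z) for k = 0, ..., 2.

H_0 = Z,  H_1 = Z,  H_2 = 0.

Order the vertices as P < Q < R < S < T. Listing each simplex with vertices in this order, K has dimension 2 with simplices:

  0-simplices (5): P, Q, R, S, T
  1-simplices (10): PQ, PR, PS, PT, QR, QS, QT, RS, RT, ST
  2-simplices (5): PQR, PRT, PST, QRS, QST

Hence C_0 ≅ Z^5, C_1 ≅ Z^10, C_2 ≅ Z^5.

Boundary ∂_1: C_1 → C_0 sends each edge [p,q] (with p < q) to q − p. For instance
  ∂PT = T − P.
This gives a 5×10 integer matrix of rank 4; reducing to Smith normal form yields diagonal entries (1,1,1,1).

Boundary ∂_2: C_2 → C_1 sends each 2-simplex [p,q,r] to [q,r] − [p,r] + [p,q]. For instance
  ∂PRT = RT − PT + PR,
  ∂QST = ST − QT + QS.
The 10×5 boundary matrix has rank 5 and Smith normal form diag(1,1,1,1,1).

Now H_k = ker ∂_k / im ∂_{k+1}, so:

  H_0: rank C_0 − rank ∂_1 = 5 − 4 = 1, and the invariant factors of ∂_1 are all 1, so H_0 ≅ Z.
  H_1: rank ker ∂_1 − rank ∂_2 = (10 − 4) − 5 = 1, and the invariant factors of ∂_2 are all 1, so H_1 ≅ Z.
  H_2: rank ker ∂_2 − rank ∂_3 = (5 − 5) − 0 = 0, and there is no ∂_3, so H_2 ≅ 0.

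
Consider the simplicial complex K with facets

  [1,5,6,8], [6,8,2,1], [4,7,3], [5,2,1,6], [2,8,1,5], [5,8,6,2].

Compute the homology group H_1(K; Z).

H_1 = 0.

We work with the vertex ordering 1 < 2 < 3 < 4 < 5 < 6 < 7 < 8. The simplices of K, each written with vertices in increasing order, are:

  0-simplices (8): [1], [2], [3], [4], [5], [6], [7], [8]
  1-simplices (13): [1,2], [1,5], [1,6], [1,8], [2,5], [2,6], [2,8], [3,4], [3,7], [4,7], [5,6], [5,8], [6,8]
  2-simplices (11): [1,2,5], [1,2,6], [1,2,8], [1,5,6], [1,5,8], [1,6,8], [2,5,6], [2,5,8], [2,6,8], [3,4,7], [5,6,8]
  3-simplices (5): [1,2,5,6], [1,2,5,8], [1,2,6,8], [1,5,6,8], [2,5,6,8]

Hence C_0 ≅ Z^8, C_1 ≅ Z^13, C_2 ≅ Z^11, C_3 ≅ Z^5.

Boundary ∂_1: C_1 → C_0 sends each edge [p,q] (with p < q) to q − p.
This gives a 8×13 integer matrix of rank 6; reducing to Smith normal form yields diagonal entries (1,1,1,1,1,1).

∂_2: C_2 → C_1 sends each 2-simplex [p,q,r] to [q,r] − [p,r] + [p,q]. For instance
  ∂[2,5,8] = [5,8] − [2,8] + [2,5],
  ∂[3,4,7] = [4,7] − [3,7] + [3,4].
As a 13×11 matrix over Z this has rank 7, with invariant factors (1,1,1,1,1,1,1).

Boundary ∂_3: C_3 → C_2 sends each 3-simplex σ to the alternating sum Σ_i (−1)^i (σ with its i-th vertex removed). For instance
  ∂[1,5,6,8] = [5,6,8] − [1,6,8] + [1,5,8] − [1,5,6],
  ∂[1,2,5,8] = [2,5,8] − [1,5,8] + [1,2,8] − [1,2,5].
The 11×5 boundary matrix has rank 4 and Smith normal form diag(1,1,1,1).

Now H_k = ker ∂_k / im ∂_{k+1}, so:

  H_1: rank ker ∂_1 − rank ∂_2 = (13 − 6) − 7 = 0, and the invariant factors of ∂_2 are all 1, so H_1 = 0.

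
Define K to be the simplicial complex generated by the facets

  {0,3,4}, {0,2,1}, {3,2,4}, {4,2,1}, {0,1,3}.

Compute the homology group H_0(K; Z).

H_0 ≅ Z.

Order the vertices as 0 < 1 < 2 < 3 < 4. Listing each simplex with vertices in this order, K has dimension 2 with simplices:

  0-simplices (5): [0], [1], [2], [3], [4]
  1-simplices (10): [0,1], [0,2], [0,3], [0,4], [1,2], [1,3], [1,4], [2,3], [2,4], [3,4]
  2-simplices (5): [0,1,2], [0,1,3], [0,3,4], [1,2,4], [2,3,4]

so the chain groups are C_0 ≅ Z^5, C_1 ≅ Z^10, C_2 ≅ Z^5.

Boundary ∂_1: C_1 → C_0 sends each edge [p,q] (with p < q) to q − p.
The 5×10 boundary matrix has rank 4 and Smith normal form diag(1,1,1,1).

The boundary map ∂_2: C_2 → C_1 sends each 2-simplex [p,q,r] to [q,r] − [p,r] + [p,q]. For instance
  ∂[0,3,4] = [3,4] − [0,4] + [0,3],
  ∂[0,1,2] = [1,2] − [0,2] + [0,1].
The 10×5 boundary matrix has rank 5 and Smith normal form diag(1,1,1,1,1).

Computing H_k = (kernel of ∂_k) / (image of ∂_{k+1}):

  H_0: rank C_0 − rank ∂_1 = 5 − 4 = 1, and the invariant factors of ∂_1 are all 1, so H_0 = Z.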